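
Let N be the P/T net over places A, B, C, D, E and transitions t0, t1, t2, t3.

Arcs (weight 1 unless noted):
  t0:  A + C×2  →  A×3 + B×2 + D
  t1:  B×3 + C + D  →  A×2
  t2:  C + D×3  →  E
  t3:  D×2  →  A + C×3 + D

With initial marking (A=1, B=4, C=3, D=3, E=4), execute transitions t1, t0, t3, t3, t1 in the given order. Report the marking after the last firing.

step 1: fire t1:  (A=1, B=4, C=3, D=3, E=4) → (A=3, B=1, C=2, D=2, E=4)
step 2: fire t0:  (A=3, B=1, C=2, D=2, E=4) → (A=5, B=3, C=0, D=3, E=4)
step 3: fire t3:  (A=5, B=3, C=0, D=3, E=4) → (A=6, B=3, C=3, D=2, E=4)
step 4: fire t3:  (A=6, B=3, C=3, D=2, E=4) → (A=7, B=3, C=6, D=1, E=4)
step 5: fire t1:  (A=7, B=3, C=6, D=1, E=4) → (A=9, B=0, C=5, D=0, E=4)

(A=9, B=0, C=5, D=0, E=4)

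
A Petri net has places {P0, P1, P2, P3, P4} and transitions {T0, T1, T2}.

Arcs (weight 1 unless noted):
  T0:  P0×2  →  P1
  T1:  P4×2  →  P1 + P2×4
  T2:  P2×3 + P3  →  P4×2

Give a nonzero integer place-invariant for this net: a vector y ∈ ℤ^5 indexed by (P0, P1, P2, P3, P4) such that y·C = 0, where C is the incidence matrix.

y = (P0:2, P1:4, P2:-1, P3:3, P4:0)

Incidence matrix C (rows=places, cols=transitions):
       T0   T1   T2
   P0  -2    0    0
   P1   1    1    0
   P2   0    4   -3
   P3   0    0   -1
   P4   0   -2    2

Candidate y = [2, 4, -1, 3, 0]; check y·C column-wise:
  col T0: 2·-2 + 4·1 + -1·0 + 3·0 = 0
  col T1: 2·0 + 4·1 + -1·4 + 3·0 + 0·-2 = 0
  col T2: 2·0 + 4·0 + -1·-3 + 3·-1 + 0·2 = 0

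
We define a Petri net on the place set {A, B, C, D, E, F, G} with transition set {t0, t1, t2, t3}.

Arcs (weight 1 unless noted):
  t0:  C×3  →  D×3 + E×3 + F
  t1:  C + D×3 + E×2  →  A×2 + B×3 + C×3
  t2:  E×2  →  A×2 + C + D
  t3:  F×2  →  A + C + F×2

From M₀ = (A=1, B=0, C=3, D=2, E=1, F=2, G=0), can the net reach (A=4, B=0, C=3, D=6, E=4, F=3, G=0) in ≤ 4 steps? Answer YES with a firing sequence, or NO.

depth 0: 1 marking
depth 1: 3 markings reached so far
depth 2: 6 markings reached so far
depth 3: 12 markings reached so far
depth 4: 20 markings reached so far
target is not among the 20 markings reachable within 4 steps

NO — not reachable within 4 firings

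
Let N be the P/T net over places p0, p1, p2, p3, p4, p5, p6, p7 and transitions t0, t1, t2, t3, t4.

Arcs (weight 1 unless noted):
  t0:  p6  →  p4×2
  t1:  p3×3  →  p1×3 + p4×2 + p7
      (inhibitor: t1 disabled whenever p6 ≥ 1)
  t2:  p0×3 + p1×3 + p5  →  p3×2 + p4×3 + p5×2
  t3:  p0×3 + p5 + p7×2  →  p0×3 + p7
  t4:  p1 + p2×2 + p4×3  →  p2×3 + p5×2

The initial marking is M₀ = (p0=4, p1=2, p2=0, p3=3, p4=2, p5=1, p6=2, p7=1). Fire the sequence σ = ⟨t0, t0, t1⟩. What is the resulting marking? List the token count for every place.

(p0=4, p1=5, p2=0, p3=0, p4=8, p5=1, p6=0, p7=2)

step 1: fire t0:  (p0=4, p1=2, p2=0, p3=3, p4=2, p5=1, p6=2, p7=1) → (p0=4, p1=2, p2=0, p3=3, p4=4, p5=1, p6=1, p7=1)
step 2: fire t0:  (p0=4, p1=2, p2=0, p3=3, p4=4, p5=1, p6=1, p7=1) → (p0=4, p1=2, p2=0, p3=3, p4=6, p5=1, p6=0, p7=1)
step 3: fire t1:  (p0=4, p1=2, p2=0, p3=3, p4=6, p5=1, p6=0, p7=1) → (p0=4, p1=5, p2=0, p3=0, p4=8, p5=1, p6=0, p7=2)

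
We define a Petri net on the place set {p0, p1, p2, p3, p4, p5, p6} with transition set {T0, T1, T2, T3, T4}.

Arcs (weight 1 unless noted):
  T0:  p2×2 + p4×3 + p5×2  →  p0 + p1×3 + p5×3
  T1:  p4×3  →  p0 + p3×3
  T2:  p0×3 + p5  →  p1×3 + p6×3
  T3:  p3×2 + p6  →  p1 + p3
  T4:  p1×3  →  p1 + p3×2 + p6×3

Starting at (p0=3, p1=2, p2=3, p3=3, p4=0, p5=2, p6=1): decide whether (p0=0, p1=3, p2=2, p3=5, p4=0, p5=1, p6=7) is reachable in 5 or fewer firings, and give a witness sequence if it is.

depth 0: 1 marking
depth 1: 3 markings reached so far
depth 2: 6 markings reached so far
depth 3: 10 markings reached so far
depth 4: 13 markings reached so far
depth 5: 17 markings reached so far
target is not among the 17 markings reachable within 5 steps

NO — not reachable within 5 firings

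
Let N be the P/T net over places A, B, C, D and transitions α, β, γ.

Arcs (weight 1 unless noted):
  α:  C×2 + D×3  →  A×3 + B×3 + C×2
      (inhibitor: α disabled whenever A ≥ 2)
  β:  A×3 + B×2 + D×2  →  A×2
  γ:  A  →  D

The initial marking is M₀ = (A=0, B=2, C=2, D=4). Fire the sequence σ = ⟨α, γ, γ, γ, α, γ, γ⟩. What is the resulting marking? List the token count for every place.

(A=1, B=8, C=2, D=3)

step 1: fire α:  (A=0, B=2, C=2, D=4) → (A=3, B=5, C=2, D=1)
step 2: fire γ:  (A=3, B=5, C=2, D=1) → (A=2, B=5, C=2, D=2)
step 3: fire γ:  (A=2, B=5, C=2, D=2) → (A=1, B=5, C=2, D=3)
step 4: fire γ:  (A=1, B=5, C=2, D=3) → (A=0, B=5, C=2, D=4)
step 5: fire α:  (A=0, B=5, C=2, D=4) → (A=3, B=8, C=2, D=1)
step 6: fire γ:  (A=3, B=8, C=2, D=1) → (A=2, B=8, C=2, D=2)
step 7: fire γ:  (A=2, B=8, C=2, D=2) → (A=1, B=8, C=2, D=3)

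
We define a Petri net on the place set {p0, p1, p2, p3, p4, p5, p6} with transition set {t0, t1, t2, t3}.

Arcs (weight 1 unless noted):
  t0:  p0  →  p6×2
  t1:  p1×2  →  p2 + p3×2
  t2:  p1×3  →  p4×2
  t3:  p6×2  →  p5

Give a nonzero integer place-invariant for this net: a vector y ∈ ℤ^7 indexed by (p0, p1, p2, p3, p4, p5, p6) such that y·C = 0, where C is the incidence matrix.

y = (p0:0, p1:0, p2:2, p3:-1, p4:0, p5:0, p6:0)

Incidence matrix C (rows=places, cols=transitions):
       t0   t1   t2   t3
   p0  -1    0    0    0
   p1   0   -2   -3    0
   p2   0    1    0    0
   p3   0    2    0    0
   p4   0    0    2    0
   p5   0    0    0    1
   p6   2    0    0   -2

Candidate y = [0, 0, 2, -1, 0, 0, 0]; check y·C column-wise:
  col t0: 0·-1 + 2·0 + -1·0 + 0·2 = 0
  col t1: 0·-2 + 2·1 + -1·2 = 0
  col t2: 0·-3 + 2·0 + -1·0 + 0·2 = 0
  col t3: 2·0 + -1·0 + 0·1 + 0·-2 = 0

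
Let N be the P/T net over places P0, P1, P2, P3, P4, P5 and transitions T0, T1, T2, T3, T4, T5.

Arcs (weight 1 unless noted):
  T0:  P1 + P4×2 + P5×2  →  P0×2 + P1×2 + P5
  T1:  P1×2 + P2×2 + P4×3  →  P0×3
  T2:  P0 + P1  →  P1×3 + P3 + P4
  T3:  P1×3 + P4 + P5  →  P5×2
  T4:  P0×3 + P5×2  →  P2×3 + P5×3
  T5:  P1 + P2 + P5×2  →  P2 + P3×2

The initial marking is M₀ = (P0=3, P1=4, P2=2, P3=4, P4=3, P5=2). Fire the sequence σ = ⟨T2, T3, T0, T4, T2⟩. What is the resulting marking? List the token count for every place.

(P0=0, P1=6, P2=5, P3=6, P4=2, P5=3)

step 1: fire T2:  (P0=3, P1=4, P2=2, P3=4, P4=3, P5=2) → (P0=2, P1=6, P2=2, P3=5, P4=4, P5=2)
step 2: fire T3:  (P0=2, P1=6, P2=2, P3=5, P4=4, P5=2) → (P0=2, P1=3, P2=2, P3=5, P4=3, P5=3)
step 3: fire T0:  (P0=2, P1=3, P2=2, P3=5, P4=3, P5=3) → (P0=4, P1=4, P2=2, P3=5, P4=1, P5=2)
step 4: fire T4:  (P0=4, P1=4, P2=2, P3=5, P4=1, P5=2) → (P0=1, P1=4, P2=5, P3=5, P4=1, P5=3)
step 5: fire T2:  (P0=1, P1=4, P2=5, P3=5, P4=1, P5=3) → (P0=0, P1=6, P2=5, P3=6, P4=2, P5=3)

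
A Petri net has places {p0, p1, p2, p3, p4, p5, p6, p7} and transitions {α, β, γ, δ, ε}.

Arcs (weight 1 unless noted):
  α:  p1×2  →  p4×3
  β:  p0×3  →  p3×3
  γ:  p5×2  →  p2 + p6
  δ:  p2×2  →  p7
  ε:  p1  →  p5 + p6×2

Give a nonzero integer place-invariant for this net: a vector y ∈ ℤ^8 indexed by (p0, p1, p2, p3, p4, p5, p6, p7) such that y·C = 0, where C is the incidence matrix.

Incidence matrix C (rows=places, cols=transitions):
        α    β    γ    δ    ε
   p0   0   -3    0    0    0
   p1  -2    0    0    0   -1
   p2   0    0    1   -2    0
   p3   0    3    0    0    0
   p4   3    0    0    0    0
   p5   0    0   -2    0    1
   p6   0    0    1    0    2
   p7   0    0    0    1    0

Candidate y = [1, 0, 0, 1, 0, 0, 0, 0]; check y·C column-wise:
  col α: 1·0 + 0·-2 + 1·0 + 0·3 = 0
  col β: 1·-3 + 1·3 = 0
  col γ: 1·0 + 0·1 + 1·0 + 0·-2 + 0·1 = 0
  col δ: 1·0 + 0·-2 + 1·0 + 0·1 = 0
  col ε: 1·0 + 0·-1 + 1·0 + 0·1 + 0·2 = 0

y = (p0:1, p1:0, p2:0, p3:1, p4:0, p5:0, p6:0, p7:0)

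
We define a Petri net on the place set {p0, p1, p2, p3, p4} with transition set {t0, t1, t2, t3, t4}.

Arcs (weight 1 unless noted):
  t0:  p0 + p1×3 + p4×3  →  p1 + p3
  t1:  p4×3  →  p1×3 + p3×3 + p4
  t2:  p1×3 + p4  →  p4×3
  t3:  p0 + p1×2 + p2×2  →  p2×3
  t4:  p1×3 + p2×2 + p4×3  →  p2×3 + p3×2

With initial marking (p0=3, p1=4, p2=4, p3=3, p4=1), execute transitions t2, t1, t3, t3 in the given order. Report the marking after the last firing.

(p0=1, p1=0, p2=6, p3=6, p4=1)

step 1: fire t2:  (p0=3, p1=4, p2=4, p3=3, p4=1) → (p0=3, p1=1, p2=4, p3=3, p4=3)
step 2: fire t1:  (p0=3, p1=1, p2=4, p3=3, p4=3) → (p0=3, p1=4, p2=4, p3=6, p4=1)
step 3: fire t3:  (p0=3, p1=4, p2=4, p3=6, p4=1) → (p0=2, p1=2, p2=5, p3=6, p4=1)
step 4: fire t3:  (p0=2, p1=2, p2=5, p3=6, p4=1) → (p0=1, p1=0, p2=6, p3=6, p4=1)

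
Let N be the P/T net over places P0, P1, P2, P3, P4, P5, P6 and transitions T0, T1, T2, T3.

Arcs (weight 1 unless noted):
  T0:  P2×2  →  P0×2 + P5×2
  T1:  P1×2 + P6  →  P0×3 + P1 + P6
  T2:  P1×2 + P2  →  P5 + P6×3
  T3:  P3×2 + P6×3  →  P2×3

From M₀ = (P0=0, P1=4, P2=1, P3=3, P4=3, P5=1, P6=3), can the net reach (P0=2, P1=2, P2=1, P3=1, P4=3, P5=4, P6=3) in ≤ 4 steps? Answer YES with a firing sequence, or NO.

step 1: fire T2:  (P0=0, P1=4, P2=1, P3=3, P4=3, P5=1, P6=3) → (P0=0, P1=2, P2=0, P3=3, P4=3, P5=2, P6=6)
step 2: fire T3:  (P0=0, P1=2, P2=0, P3=3, P4=3, P5=2, P6=6) → (P0=0, P1=2, P2=3, P3=1, P4=3, P5=2, P6=3)
step 3: fire T0:  (P0=0, P1=2, P2=3, P3=1, P4=3, P5=2, P6=3) → (P0=2, P1=2, P2=1, P3=1, P4=3, P5=4, P6=3)

YES — reachable via ⟨T2, T3, T0⟩ (3 firings)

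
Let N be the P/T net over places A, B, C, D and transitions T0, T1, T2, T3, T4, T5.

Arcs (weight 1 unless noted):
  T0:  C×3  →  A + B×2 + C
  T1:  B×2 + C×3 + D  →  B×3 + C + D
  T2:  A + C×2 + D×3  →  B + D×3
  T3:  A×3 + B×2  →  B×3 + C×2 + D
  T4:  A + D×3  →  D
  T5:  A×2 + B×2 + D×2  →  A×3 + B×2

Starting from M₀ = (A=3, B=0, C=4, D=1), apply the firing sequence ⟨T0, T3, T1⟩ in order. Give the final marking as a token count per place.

(A=1, B=4, C=2, D=2)

step 1: fire T0:  (A=3, B=0, C=4, D=1) → (A=4, B=2, C=2, D=1)
step 2: fire T3:  (A=4, B=2, C=2, D=1) → (A=1, B=3, C=4, D=2)
step 3: fire T1:  (A=1, B=3, C=4, D=2) → (A=1, B=4, C=2, D=2)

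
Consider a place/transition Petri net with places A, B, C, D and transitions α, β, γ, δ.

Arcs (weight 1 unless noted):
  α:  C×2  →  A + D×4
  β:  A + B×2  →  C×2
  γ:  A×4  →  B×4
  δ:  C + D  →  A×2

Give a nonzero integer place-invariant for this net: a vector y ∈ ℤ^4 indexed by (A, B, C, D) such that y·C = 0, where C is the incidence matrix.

Incidence matrix C (rows=places, cols=transitions):
        α    β    γ    δ
    A   1   -1   -4    2
    B   0   -2    4    0
    C  -2    2    0   -1
    D   4    0    0   -1

Candidate y = [2, 2, 3, 1]; check y·C column-wise:
  col α: 2·1 + 2·0 + 3·-2 + 1·4 = 0
  col β: 2·-1 + 2·-2 + 3·2 + 1·0 = 0
  col γ: 2·-4 + 2·4 + 3·0 + 1·0 = 0
  col δ: 2·2 + 2·0 + 3·-1 + 1·-1 = 0

y = (A:2, B:2, C:3, D:1)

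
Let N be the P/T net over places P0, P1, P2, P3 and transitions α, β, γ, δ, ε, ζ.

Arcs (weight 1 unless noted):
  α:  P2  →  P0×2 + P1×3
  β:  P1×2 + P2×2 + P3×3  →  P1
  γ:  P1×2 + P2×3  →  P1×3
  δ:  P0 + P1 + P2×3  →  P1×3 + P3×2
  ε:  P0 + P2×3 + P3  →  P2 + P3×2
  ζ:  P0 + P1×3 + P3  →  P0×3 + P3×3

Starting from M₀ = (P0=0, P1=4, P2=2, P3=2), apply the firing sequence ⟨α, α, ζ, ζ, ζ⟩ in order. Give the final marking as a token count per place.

(P0=10, P1=1, P2=0, P3=8)

step 1: fire α:  (P0=0, P1=4, P2=2, P3=2) → (P0=2, P1=7, P2=1, P3=2)
step 2: fire α:  (P0=2, P1=7, P2=1, P3=2) → (P0=4, P1=10, P2=0, P3=2)
step 3: fire ζ:  (P0=4, P1=10, P2=0, P3=2) → (P0=6, P1=7, P2=0, P3=4)
step 4: fire ζ:  (P0=6, P1=7, P2=0, P3=4) → (P0=8, P1=4, P2=0, P3=6)
step 5: fire ζ:  (P0=8, P1=4, P2=0, P3=6) → (P0=10, P1=1, P2=0, P3=8)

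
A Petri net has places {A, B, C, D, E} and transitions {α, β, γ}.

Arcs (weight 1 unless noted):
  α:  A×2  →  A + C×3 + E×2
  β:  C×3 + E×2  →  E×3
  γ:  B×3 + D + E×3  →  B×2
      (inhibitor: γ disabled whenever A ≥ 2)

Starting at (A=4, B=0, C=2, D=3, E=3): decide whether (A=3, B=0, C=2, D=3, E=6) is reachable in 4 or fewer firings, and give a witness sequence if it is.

step 1: fire α:  (A=4, B=0, C=2, D=3, E=3) → (A=3, B=0, C=5, D=3, E=5)
step 2: fire β:  (A=3, B=0, C=5, D=3, E=5) → (A=3, B=0, C=2, D=3, E=6)

YES — reachable via ⟨α, β⟩ (2 firings)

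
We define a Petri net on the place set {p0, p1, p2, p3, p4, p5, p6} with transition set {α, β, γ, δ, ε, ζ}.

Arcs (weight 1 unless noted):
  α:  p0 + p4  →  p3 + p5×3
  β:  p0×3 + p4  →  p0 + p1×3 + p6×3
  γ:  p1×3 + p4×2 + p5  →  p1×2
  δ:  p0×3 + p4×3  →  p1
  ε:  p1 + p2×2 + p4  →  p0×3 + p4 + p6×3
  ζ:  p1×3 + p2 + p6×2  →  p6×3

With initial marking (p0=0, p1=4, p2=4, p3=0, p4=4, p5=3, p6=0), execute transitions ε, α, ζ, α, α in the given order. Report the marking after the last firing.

(p0=0, p1=0, p2=1, p3=3, p4=1, p5=12, p6=4)

step 1: fire ε:  (p0=0, p1=4, p2=4, p3=0, p4=4, p5=3, p6=0) → (p0=3, p1=3, p2=2, p3=0, p4=4, p5=3, p6=3)
step 2: fire α:  (p0=3, p1=3, p2=2, p3=0, p4=4, p5=3, p6=3) → (p0=2, p1=3, p2=2, p3=1, p4=3, p5=6, p6=3)
step 3: fire ζ:  (p0=2, p1=3, p2=2, p3=1, p4=3, p5=6, p6=3) → (p0=2, p1=0, p2=1, p3=1, p4=3, p5=6, p6=4)
step 4: fire α:  (p0=2, p1=0, p2=1, p3=1, p4=3, p5=6, p6=4) → (p0=1, p1=0, p2=1, p3=2, p4=2, p5=9, p6=4)
step 5: fire α:  (p0=1, p1=0, p2=1, p3=2, p4=2, p5=9, p6=4) → (p0=0, p1=0, p2=1, p3=3, p4=1, p5=12, p6=4)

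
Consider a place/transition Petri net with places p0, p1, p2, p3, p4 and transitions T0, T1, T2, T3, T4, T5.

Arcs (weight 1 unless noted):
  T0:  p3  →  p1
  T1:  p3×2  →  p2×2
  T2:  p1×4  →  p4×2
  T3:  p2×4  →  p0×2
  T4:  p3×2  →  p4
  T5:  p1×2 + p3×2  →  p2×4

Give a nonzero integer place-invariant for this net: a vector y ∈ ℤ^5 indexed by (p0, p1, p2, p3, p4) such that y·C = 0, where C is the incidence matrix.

y = (p0:2, p1:1, p2:1, p3:1, p4:2)

Incidence matrix C (rows=places, cols=transitions):
       T0   T1   T2   T3   T4   T5
   p0   0    0    0    2    0    0
   p1   1    0   -4    0    0   -2
   p2   0    2    0   -4    0    4
   p3  -1   -2    0    0   -2   -2
   p4   0    0    2    0    1    0

Candidate y = [2, 1, 1, 1, 2]; check y·C column-wise:
  col T0: 2·0 + 1·1 + 1·0 + 1·-1 + 2·0 = 0
  col T1: 2·0 + 1·0 + 1·2 + 1·-2 + 2·0 = 0
  col T2: 2·0 + 1·-4 + 1·0 + 1·0 + 2·2 = 0
  col T3: 2·2 + 1·0 + 1·-4 + 1·0 + 2·0 = 0
  col T4: 2·0 + 1·0 + 1·0 + 1·-2 + 2·1 = 0
  col T5: 2·0 + 1·-2 + 1·4 + 1·-2 + 2·0 = 0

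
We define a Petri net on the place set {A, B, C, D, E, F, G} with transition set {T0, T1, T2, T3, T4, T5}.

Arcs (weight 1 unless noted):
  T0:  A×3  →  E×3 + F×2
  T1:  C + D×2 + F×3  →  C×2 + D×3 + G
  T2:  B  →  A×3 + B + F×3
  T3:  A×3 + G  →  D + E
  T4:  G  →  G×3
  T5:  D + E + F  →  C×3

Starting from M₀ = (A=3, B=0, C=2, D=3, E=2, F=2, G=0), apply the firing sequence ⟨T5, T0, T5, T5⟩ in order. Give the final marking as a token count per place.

step 1: fire T5:  (A=3, B=0, C=2, D=3, E=2, F=2, G=0) → (A=3, B=0, C=5, D=2, E=1, F=1, G=0)
step 2: fire T0:  (A=3, B=0, C=5, D=2, E=1, F=1, G=0) → (A=0, B=0, C=5, D=2, E=4, F=3, G=0)
step 3: fire T5:  (A=0, B=0, C=5, D=2, E=4, F=3, G=0) → (A=0, B=0, C=8, D=1, E=3, F=2, G=0)
step 4: fire T5:  (A=0, B=0, C=8, D=1, E=3, F=2, G=0) → (A=0, B=0, C=11, D=0, E=2, F=1, G=0)

(A=0, B=0, C=11, D=0, E=2, F=1, G=0)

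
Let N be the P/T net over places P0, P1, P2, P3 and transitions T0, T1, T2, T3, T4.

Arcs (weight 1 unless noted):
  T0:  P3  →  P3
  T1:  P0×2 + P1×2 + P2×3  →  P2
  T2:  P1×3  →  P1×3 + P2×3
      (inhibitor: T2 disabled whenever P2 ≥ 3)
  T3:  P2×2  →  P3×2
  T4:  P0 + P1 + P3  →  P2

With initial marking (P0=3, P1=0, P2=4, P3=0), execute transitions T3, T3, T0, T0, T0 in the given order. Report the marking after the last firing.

(P0=3, P1=0, P2=0, P3=4)

step 1: fire T3:  (P0=3, P1=0, P2=4, P3=0) → (P0=3, P1=0, P2=2, P3=2)
step 2: fire T3:  (P0=3, P1=0, P2=2, P3=2) → (P0=3, P1=0, P2=0, P3=4)
step 3: fire T0:  (P0=3, P1=0, P2=0, P3=4) → (P0=3, P1=0, P2=0, P3=4)
step 4: fire T0:  (P0=3, P1=0, P2=0, P3=4) → (P0=3, P1=0, P2=0, P3=4)
step 5: fire T0:  (P0=3, P1=0, P2=0, P3=4) → (P0=3, P1=0, P2=0, P3=4)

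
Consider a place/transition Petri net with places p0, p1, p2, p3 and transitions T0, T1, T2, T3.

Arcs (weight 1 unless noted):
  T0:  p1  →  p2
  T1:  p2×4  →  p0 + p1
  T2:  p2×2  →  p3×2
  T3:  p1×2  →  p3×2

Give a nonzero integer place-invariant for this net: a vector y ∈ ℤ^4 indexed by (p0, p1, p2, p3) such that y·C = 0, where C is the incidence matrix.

y = (p0:3, p1:1, p2:1, p3:1)

Incidence matrix C (rows=places, cols=transitions):
       T0   T1   T2   T3
   p0   0    1    0    0
   p1  -1    1    0   -2
   p2   1   -4   -2    0
   p3   0    0    2    2

Candidate y = [3, 1, 1, 1]; check y·C column-wise:
  col T0: 3·0 + 1·-1 + 1·1 + 1·0 = 0
  col T1: 3·1 + 1·1 + 1·-4 + 1·0 = 0
  col T2: 3·0 + 1·0 + 1·-2 + 1·2 = 0
  col T3: 3·0 + 1·-2 + 1·0 + 1·2 = 0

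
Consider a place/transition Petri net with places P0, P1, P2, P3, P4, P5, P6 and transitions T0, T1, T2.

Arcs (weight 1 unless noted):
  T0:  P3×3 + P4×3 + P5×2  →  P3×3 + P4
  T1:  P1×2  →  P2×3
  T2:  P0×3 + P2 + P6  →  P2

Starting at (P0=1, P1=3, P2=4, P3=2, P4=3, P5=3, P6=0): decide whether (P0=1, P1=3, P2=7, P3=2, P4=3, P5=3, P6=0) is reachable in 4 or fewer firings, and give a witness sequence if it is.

depth 0: 1 marking
depth 1: 2 markings reached so far
depth 2: 2 markings reached so far
(frontier empty at depth 2; search complete)
target is not among the 2 markings reachable within 4 steps

NO — not reachable within 4 firings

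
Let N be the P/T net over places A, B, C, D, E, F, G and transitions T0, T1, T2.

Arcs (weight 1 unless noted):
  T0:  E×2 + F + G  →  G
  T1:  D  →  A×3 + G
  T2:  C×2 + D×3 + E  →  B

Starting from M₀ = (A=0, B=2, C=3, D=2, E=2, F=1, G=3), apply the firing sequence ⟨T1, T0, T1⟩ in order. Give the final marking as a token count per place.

step 1: fire T1:  (A=0, B=2, C=3, D=2, E=2, F=1, G=3) → (A=3, B=2, C=3, D=1, E=2, F=1, G=4)
step 2: fire T0:  (A=3, B=2, C=3, D=1, E=2, F=1, G=4) → (A=3, B=2, C=3, D=1, E=0, F=0, G=4)
step 3: fire T1:  (A=3, B=2, C=3, D=1, E=0, F=0, G=4) → (A=6, B=2, C=3, D=0, E=0, F=0, G=5)

(A=6, B=2, C=3, D=0, E=0, F=0, G=5)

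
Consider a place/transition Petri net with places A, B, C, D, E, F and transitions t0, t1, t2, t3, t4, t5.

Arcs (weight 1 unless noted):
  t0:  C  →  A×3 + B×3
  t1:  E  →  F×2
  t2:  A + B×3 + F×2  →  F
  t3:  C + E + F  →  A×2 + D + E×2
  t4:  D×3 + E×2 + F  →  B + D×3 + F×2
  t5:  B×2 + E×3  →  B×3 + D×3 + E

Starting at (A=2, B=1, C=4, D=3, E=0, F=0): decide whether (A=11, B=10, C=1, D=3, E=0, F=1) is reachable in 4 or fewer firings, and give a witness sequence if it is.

NO — not reachable within 4 firings

depth 0: 1 marking
depth 1: 2 markings reached so far
depth 2: 3 markings reached so far
depth 3: 4 markings reached so far
depth 4: 5 markings reached so far
target is not among the 5 markings reachable within 4 steps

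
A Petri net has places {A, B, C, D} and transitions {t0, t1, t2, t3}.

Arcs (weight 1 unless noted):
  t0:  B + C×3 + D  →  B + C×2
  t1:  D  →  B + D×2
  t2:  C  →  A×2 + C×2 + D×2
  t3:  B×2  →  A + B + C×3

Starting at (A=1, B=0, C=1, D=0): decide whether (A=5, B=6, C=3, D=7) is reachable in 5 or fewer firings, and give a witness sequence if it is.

NO — not reachable within 5 firings

depth 0: 1 marking
depth 1: 2 markings reached so far
depth 2: 4 markings reached so far
depth 3: 7 markings reached so far
depth 4: 13 markings reached so far
depth 5: 23 markings reached so far
target is not among the 23 markings reachable within 5 steps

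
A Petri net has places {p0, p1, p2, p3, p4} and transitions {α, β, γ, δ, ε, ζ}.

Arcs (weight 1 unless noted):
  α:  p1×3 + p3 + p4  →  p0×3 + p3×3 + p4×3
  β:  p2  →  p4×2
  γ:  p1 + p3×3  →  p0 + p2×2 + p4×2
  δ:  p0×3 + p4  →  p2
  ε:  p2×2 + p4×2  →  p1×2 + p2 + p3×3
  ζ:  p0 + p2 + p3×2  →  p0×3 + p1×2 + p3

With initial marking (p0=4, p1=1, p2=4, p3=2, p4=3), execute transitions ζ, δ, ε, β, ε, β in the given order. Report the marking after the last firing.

step 1: fire ζ:  (p0=4, p1=1, p2=4, p3=2, p4=3) → (p0=6, p1=3, p2=3, p3=1, p4=3)
step 2: fire δ:  (p0=6, p1=3, p2=3, p3=1, p4=3) → (p0=3, p1=3, p2=4, p3=1, p4=2)
step 3: fire ε:  (p0=3, p1=3, p2=4, p3=1, p4=2) → (p0=3, p1=5, p2=3, p3=4, p4=0)
step 4: fire β:  (p0=3, p1=5, p2=3, p3=4, p4=0) → (p0=3, p1=5, p2=2, p3=4, p4=2)
step 5: fire ε:  (p0=3, p1=5, p2=2, p3=4, p4=2) → (p0=3, p1=7, p2=1, p3=7, p4=0)
step 6: fire β:  (p0=3, p1=7, p2=1, p3=7, p4=0) → (p0=3, p1=7, p2=0, p3=7, p4=2)

(p0=3, p1=7, p2=0, p3=7, p4=2)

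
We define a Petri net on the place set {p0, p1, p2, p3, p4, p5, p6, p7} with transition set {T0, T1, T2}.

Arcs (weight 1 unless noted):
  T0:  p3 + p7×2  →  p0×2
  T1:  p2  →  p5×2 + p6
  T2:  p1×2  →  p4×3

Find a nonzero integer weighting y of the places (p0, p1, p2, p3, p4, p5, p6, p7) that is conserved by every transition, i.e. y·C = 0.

Incidence matrix C (rows=places, cols=transitions):
       T0   T1   T2
   p0   2    0    0
   p1   0    0   -2
   p2   0   -1    0
   p3  -1    0    0
   p4   0    0    3
   p5   0    2    0
   p6   0    1    0
   p7  -2    0    0

Candidate y = [1, 0, 0, 2, 0, 0, 0, 0]; check y·C column-wise:
  col T0: 1·2 + 2·-1 + 0·-2 = 0
  col T1: 1·0 + 0·-1 + 2·0 + 0·2 + 0·1 = 0
  col T2: 1·0 + 0·-2 + 2·0 + 0·3 = 0

y = (p0:1, p1:0, p2:0, p3:2, p4:0, p5:0, p6:0, p7:0)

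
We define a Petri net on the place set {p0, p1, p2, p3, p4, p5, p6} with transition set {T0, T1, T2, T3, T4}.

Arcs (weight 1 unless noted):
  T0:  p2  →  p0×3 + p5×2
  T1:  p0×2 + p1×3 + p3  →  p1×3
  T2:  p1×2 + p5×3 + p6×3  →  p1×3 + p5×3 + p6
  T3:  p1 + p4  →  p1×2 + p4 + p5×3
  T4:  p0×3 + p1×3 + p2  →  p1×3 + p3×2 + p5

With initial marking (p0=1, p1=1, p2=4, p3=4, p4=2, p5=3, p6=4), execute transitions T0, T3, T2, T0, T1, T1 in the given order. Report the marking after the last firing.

step 1: fire T0:  (p0=1, p1=1, p2=4, p3=4, p4=2, p5=3, p6=4) → (p0=4, p1=1, p2=3, p3=4, p4=2, p5=5, p6=4)
step 2: fire T3:  (p0=4, p1=1, p2=3, p3=4, p4=2, p5=5, p6=4) → (p0=4, p1=2, p2=3, p3=4, p4=2, p5=8, p6=4)
step 3: fire T2:  (p0=4, p1=2, p2=3, p3=4, p4=2, p5=8, p6=4) → (p0=4, p1=3, p2=3, p3=4, p4=2, p5=8, p6=2)
step 4: fire T0:  (p0=4, p1=3, p2=3, p3=4, p4=2, p5=8, p6=2) → (p0=7, p1=3, p2=2, p3=4, p4=2, p5=10, p6=2)
step 5: fire T1:  (p0=7, p1=3, p2=2, p3=4, p4=2, p5=10, p6=2) → (p0=5, p1=3, p2=2, p3=3, p4=2, p5=10, p6=2)
step 6: fire T1:  (p0=5, p1=3, p2=2, p3=3, p4=2, p5=10, p6=2) → (p0=3, p1=3, p2=2, p3=2, p4=2, p5=10, p6=2)

(p0=3, p1=3, p2=2, p3=2, p4=2, p5=10, p6=2)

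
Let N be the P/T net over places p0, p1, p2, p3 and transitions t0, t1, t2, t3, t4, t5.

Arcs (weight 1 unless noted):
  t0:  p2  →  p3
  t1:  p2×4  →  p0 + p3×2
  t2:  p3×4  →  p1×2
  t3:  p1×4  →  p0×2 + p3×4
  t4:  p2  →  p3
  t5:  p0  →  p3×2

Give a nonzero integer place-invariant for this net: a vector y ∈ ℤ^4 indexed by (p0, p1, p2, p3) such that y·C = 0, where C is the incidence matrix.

Incidence matrix C (rows=places, cols=transitions):
       t0   t1   t2   t3   t4   t5
   p0   0    1    0    2    0   -1
   p1   0    0    2   -4    0    0
   p2  -1   -4    0    0   -1    0
   p3   1    2   -4    4    1    2

Candidate y = [2, 2, 1, 1]; check y·C column-wise:
  col t0: 2·0 + 2·0 + 1·-1 + 1·1 = 0
  col t1: 2·1 + 2·0 + 1·-4 + 1·2 = 0
  col t2: 2·0 + 2·2 + 1·0 + 1·-4 = 0
  col t3: 2·2 + 2·-4 + 1·0 + 1·4 = 0
  col t4: 2·0 + 2·0 + 1·-1 + 1·1 = 0
  col t5: 2·-1 + 2·0 + 1·0 + 1·2 = 0

y = (p0:2, p1:2, p2:1, p3:1)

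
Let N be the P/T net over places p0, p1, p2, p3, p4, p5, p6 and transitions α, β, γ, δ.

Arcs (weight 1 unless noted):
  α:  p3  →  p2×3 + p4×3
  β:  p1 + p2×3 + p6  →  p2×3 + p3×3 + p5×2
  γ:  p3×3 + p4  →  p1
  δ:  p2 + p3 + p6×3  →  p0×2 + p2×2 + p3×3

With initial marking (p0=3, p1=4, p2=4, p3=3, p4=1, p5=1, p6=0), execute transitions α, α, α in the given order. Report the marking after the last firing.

step 1: fire α:  (p0=3, p1=4, p2=4, p3=3, p4=1, p5=1, p6=0) → (p0=3, p1=4, p2=7, p3=2, p4=4, p5=1, p6=0)
step 2: fire α:  (p0=3, p1=4, p2=7, p3=2, p4=4, p5=1, p6=0) → (p0=3, p1=4, p2=10, p3=1, p4=7, p5=1, p6=0)
step 3: fire α:  (p0=3, p1=4, p2=10, p3=1, p4=7, p5=1, p6=0) → (p0=3, p1=4, p2=13, p3=0, p4=10, p5=1, p6=0)

(p0=3, p1=4, p2=13, p3=0, p4=10, p5=1, p6=0)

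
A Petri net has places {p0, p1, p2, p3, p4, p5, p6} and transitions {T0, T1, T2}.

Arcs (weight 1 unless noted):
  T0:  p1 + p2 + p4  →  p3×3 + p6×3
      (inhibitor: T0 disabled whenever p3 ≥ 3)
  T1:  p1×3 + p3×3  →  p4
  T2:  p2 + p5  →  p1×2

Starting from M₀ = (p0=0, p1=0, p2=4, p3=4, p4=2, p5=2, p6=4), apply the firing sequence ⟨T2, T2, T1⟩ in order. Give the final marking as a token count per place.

step 1: fire T2:  (p0=0, p1=0, p2=4, p3=4, p4=2, p5=2, p6=4) → (p0=0, p1=2, p2=3, p3=4, p4=2, p5=1, p6=4)
step 2: fire T2:  (p0=0, p1=2, p2=3, p3=4, p4=2, p5=1, p6=4) → (p0=0, p1=4, p2=2, p3=4, p4=2, p5=0, p6=4)
step 3: fire T1:  (p0=0, p1=4, p2=2, p3=4, p4=2, p5=0, p6=4) → (p0=0, p1=1, p2=2, p3=1, p4=3, p5=0, p6=4)

(p0=0, p1=1, p2=2, p3=1, p4=3, p5=0, p6=4)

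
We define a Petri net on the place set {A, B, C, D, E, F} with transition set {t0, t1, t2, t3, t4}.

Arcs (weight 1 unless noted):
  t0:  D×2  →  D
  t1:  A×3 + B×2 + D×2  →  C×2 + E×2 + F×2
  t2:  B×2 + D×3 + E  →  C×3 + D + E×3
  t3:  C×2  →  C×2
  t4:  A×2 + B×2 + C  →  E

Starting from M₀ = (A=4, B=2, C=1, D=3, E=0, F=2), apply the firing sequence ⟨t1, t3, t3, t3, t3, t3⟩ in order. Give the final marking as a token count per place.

step 1: fire t1:  (A=4, B=2, C=1, D=3, E=0, F=2) → (A=1, B=0, C=3, D=1, E=2, F=4)
step 2: fire t3:  (A=1, B=0, C=3, D=1, E=2, F=4) → (A=1, B=0, C=3, D=1, E=2, F=4)
step 3: fire t3:  (A=1, B=0, C=3, D=1, E=2, F=4) → (A=1, B=0, C=3, D=1, E=2, F=4)
step 4: fire t3:  (A=1, B=0, C=3, D=1, E=2, F=4) → (A=1, B=0, C=3, D=1, E=2, F=4)
step 5: fire t3:  (A=1, B=0, C=3, D=1, E=2, F=4) → (A=1, B=0, C=3, D=1, E=2, F=4)
step 6: fire t3:  (A=1, B=0, C=3, D=1, E=2, F=4) → (A=1, B=0, C=3, D=1, E=2, F=4)

(A=1, B=0, C=3, D=1, E=2, F=4)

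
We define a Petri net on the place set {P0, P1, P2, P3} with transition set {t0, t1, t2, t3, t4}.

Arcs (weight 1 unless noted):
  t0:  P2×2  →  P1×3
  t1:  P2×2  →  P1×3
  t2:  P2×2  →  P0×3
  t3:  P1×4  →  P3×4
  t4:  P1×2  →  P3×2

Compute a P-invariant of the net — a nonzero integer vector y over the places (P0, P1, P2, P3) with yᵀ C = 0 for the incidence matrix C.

y = (P0:2, P1:2, P2:3, P3:2)

Incidence matrix C (rows=places, cols=transitions):
       t0   t1   t2   t3   t4
   P0   0    0    3    0    0
   P1   3    3    0   -4   -2
   P2  -2   -2   -2    0    0
   P3   0    0    0    4    2

Candidate y = [2, 2, 3, 2]; check y·C column-wise:
  col t0: 2·0 + 2·3 + 3·-2 + 2·0 = 0
  col t1: 2·0 + 2·3 + 3·-2 + 2·0 = 0
  col t2: 2·3 + 2·0 + 3·-2 + 2·0 = 0
  col t3: 2·0 + 2·-4 + 3·0 + 2·4 = 0
  col t4: 2·0 + 2·-2 + 3·0 + 2·2 = 0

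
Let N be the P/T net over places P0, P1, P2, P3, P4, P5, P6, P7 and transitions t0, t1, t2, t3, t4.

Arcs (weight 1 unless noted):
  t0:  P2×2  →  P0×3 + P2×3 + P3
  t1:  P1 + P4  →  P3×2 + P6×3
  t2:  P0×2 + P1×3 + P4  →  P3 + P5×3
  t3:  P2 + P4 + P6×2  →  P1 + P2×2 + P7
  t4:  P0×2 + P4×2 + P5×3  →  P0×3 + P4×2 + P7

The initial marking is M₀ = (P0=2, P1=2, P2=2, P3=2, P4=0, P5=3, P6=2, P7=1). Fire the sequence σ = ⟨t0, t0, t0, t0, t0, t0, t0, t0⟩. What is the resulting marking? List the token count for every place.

(P0=26, P1=2, P2=10, P3=10, P4=0, P5=3, P6=2, P7=1)

step 1: fire t0:  (P0=2, P1=2, P2=2, P3=2, P4=0, P5=3, P6=2, P7=1) → (P0=5, P1=2, P2=3, P3=3, P4=0, P5=3, P6=2, P7=1)
step 2: fire t0:  (P0=5, P1=2, P2=3, P3=3, P4=0, P5=3, P6=2, P7=1) → (P0=8, P1=2, P2=4, P3=4, P4=0, P5=3, P6=2, P7=1)
step 3: fire t0:  (P0=8, P1=2, P2=4, P3=4, P4=0, P5=3, P6=2, P7=1) → (P0=11, P1=2, P2=5, P3=5, P4=0, P5=3, P6=2, P7=1)
step 4: fire t0:  (P0=11, P1=2, P2=5, P3=5, P4=0, P5=3, P6=2, P7=1) → (P0=14, P1=2, P2=6, P3=6, P4=0, P5=3, P6=2, P7=1)
step 5: fire t0:  (P0=14, P1=2, P2=6, P3=6, P4=0, P5=3, P6=2, P7=1) → (P0=17, P1=2, P2=7, P3=7, P4=0, P5=3, P6=2, P7=1)
step 6: fire t0:  (P0=17, P1=2, P2=7, P3=7, P4=0, P5=3, P6=2, P7=1) → (P0=20, P1=2, P2=8, P3=8, P4=0, P5=3, P6=2, P7=1)
step 7: fire t0:  (P0=20, P1=2, P2=8, P3=8, P4=0, P5=3, P6=2, P7=1) → (P0=23, P1=2, P2=9, P3=9, P4=0, P5=3, P6=2, P7=1)
step 8: fire t0:  (P0=23, P1=2, P2=9, P3=9, P4=0, P5=3, P6=2, P7=1) → (P0=26, P1=2, P2=10, P3=10, P4=0, P5=3, P6=2, P7=1)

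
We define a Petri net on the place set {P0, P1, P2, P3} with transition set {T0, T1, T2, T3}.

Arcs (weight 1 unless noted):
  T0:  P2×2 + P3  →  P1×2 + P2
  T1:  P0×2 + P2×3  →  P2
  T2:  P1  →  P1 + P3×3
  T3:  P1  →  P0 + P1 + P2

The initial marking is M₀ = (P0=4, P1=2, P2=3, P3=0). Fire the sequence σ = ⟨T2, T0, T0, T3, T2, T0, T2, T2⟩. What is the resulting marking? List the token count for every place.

step 1: fire T2:  (P0=4, P1=2, P2=3, P3=0) → (P0=4, P1=2, P2=3, P3=3)
step 2: fire T0:  (P0=4, P1=2, P2=3, P3=3) → (P0=4, P1=4, P2=2, P3=2)
step 3: fire T0:  (P0=4, P1=4, P2=2, P3=2) → (P0=4, P1=6, P2=1, P3=1)
step 4: fire T3:  (P0=4, P1=6, P2=1, P3=1) → (P0=5, P1=6, P2=2, P3=1)
step 5: fire T2:  (P0=5, P1=6, P2=2, P3=1) → (P0=5, P1=6, P2=2, P3=4)
step 6: fire T0:  (P0=5, P1=6, P2=2, P3=4) → (P0=5, P1=8, P2=1, P3=3)
step 7: fire T2:  (P0=5, P1=8, P2=1, P3=3) → (P0=5, P1=8, P2=1, P3=6)
step 8: fire T2:  (P0=5, P1=8, P2=1, P3=6) → (P0=5, P1=8, P2=1, P3=9)

(P0=5, P1=8, P2=1, P3=9)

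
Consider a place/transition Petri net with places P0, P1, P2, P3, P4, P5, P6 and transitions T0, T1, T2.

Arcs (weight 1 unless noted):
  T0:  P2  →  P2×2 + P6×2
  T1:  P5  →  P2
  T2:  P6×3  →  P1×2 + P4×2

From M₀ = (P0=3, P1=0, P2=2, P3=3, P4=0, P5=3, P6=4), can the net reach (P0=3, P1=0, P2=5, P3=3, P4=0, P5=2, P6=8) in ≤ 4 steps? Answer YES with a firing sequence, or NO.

YES — reachable via ⟨T0, T0, T1⟩ (3 firings)

step 1: fire T0:  (P0=3, P1=0, P2=2, P3=3, P4=0, P5=3, P6=4) → (P0=3, P1=0, P2=3, P3=3, P4=0, P5=3, P6=6)
step 2: fire T0:  (P0=3, P1=0, P2=3, P3=3, P4=0, P5=3, P6=6) → (P0=3, P1=0, P2=4, P3=3, P4=0, P5=3, P6=8)
step 3: fire T1:  (P0=3, P1=0, P2=4, P3=3, P4=0, P5=3, P6=8) → (P0=3, P1=0, P2=5, P3=3, P4=0, P5=2, P6=8)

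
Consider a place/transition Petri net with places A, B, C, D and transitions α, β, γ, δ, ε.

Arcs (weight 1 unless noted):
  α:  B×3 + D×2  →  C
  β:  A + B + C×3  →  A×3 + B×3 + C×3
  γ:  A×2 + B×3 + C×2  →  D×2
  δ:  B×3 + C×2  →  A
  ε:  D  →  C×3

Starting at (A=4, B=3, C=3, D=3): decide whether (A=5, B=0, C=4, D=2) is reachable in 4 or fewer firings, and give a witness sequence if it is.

YES — reachable via ⟨δ, ε⟩ (2 firings)

step 1: fire δ:  (A=4, B=3, C=3, D=3) → (A=5, B=0, C=1, D=3)
step 2: fire ε:  (A=5, B=0, C=1, D=3) → (A=5, B=0, C=4, D=2)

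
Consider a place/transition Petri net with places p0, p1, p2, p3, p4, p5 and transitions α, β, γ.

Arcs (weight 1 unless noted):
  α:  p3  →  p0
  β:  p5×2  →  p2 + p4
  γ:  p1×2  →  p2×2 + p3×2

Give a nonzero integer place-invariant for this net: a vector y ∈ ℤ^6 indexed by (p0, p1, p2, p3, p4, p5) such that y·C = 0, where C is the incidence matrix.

Incidence matrix C (rows=places, cols=transitions):
        α    β    γ
   p0   1    0    0
   p1   0    0   -2
   p2   0    1    2
   p3  -1    0    2
   p4   0    1    0
   p5   0   -2    0

Candidate y = [1, 1, 0, 1, 0, 0]; check y·C column-wise:
  col α: 1·1 + 1·0 + 1·-1 = 0
  col β: 1·0 + 1·0 + 0·1 + 1·0 + 0·1 + 0·-2 = 0
  col γ: 1·0 + 1·-2 + 0·2 + 1·2 = 0

y = (p0:1, p1:1, p2:0, p3:1, p4:0, p5:0)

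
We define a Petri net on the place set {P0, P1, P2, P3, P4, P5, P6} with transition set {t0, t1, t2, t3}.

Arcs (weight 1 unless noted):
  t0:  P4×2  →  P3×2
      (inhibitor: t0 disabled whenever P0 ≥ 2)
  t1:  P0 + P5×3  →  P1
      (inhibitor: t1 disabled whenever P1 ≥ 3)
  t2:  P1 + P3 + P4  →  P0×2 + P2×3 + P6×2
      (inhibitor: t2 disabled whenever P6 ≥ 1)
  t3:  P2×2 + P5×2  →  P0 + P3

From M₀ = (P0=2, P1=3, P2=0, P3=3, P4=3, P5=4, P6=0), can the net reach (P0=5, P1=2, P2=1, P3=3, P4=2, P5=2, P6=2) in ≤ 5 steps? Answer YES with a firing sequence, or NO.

YES — reachable via ⟨t2, t3⟩ (2 firings)

step 1: fire t2:  (P0=2, P1=3, P2=0, P3=3, P4=3, P5=4, P6=0) → (P0=4, P1=2, P2=3, P3=2, P4=2, P5=4, P6=2)
step 2: fire t3:  (P0=4, P1=2, P2=3, P3=2, P4=2, P5=4, P6=2) → (P0=5, P1=2, P2=1, P3=3, P4=2, P5=2, P6=2)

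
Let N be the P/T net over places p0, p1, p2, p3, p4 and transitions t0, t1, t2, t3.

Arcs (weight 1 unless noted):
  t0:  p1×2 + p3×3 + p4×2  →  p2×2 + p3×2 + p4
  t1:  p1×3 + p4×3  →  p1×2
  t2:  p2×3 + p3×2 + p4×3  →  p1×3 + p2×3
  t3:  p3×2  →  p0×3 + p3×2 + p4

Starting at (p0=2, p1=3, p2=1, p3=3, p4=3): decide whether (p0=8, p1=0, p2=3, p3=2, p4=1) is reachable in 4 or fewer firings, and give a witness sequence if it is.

YES — reachable via ⟨t1, t3, t3, t0⟩ (4 firings)

step 1: fire t1:  (p0=2, p1=3, p2=1, p3=3, p4=3) → (p0=2, p1=2, p2=1, p3=3, p4=0)
step 2: fire t3:  (p0=2, p1=2, p2=1, p3=3, p4=0) → (p0=5, p1=2, p2=1, p3=3, p4=1)
step 3: fire t3:  (p0=5, p1=2, p2=1, p3=3, p4=1) → (p0=8, p1=2, p2=1, p3=3, p4=2)
step 4: fire t0:  (p0=8, p1=2, p2=1, p3=3, p4=2) → (p0=8, p1=0, p2=3, p3=2, p4=1)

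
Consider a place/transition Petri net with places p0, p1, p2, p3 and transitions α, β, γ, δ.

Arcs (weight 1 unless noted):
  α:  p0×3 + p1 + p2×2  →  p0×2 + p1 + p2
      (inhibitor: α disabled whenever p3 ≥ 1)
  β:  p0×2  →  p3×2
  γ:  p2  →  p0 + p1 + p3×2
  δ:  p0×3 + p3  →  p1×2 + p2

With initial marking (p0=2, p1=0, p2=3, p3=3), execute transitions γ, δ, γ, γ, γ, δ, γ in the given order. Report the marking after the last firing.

step 1: fire γ:  (p0=2, p1=0, p2=3, p3=3) → (p0=3, p1=1, p2=2, p3=5)
step 2: fire δ:  (p0=3, p1=1, p2=2, p3=5) → (p0=0, p1=3, p2=3, p3=4)
step 3: fire γ:  (p0=0, p1=3, p2=3, p3=4) → (p0=1, p1=4, p2=2, p3=6)
step 4: fire γ:  (p0=1, p1=4, p2=2, p3=6) → (p0=2, p1=5, p2=1, p3=8)
step 5: fire γ:  (p0=2, p1=5, p2=1, p3=8) → (p0=3, p1=6, p2=0, p3=10)
step 6: fire δ:  (p0=3, p1=6, p2=0, p3=10) → (p0=0, p1=8, p2=1, p3=9)
step 7: fire γ:  (p0=0, p1=8, p2=1, p3=9) → (p0=1, p1=9, p2=0, p3=11)

(p0=1, p1=9, p2=0, p3=11)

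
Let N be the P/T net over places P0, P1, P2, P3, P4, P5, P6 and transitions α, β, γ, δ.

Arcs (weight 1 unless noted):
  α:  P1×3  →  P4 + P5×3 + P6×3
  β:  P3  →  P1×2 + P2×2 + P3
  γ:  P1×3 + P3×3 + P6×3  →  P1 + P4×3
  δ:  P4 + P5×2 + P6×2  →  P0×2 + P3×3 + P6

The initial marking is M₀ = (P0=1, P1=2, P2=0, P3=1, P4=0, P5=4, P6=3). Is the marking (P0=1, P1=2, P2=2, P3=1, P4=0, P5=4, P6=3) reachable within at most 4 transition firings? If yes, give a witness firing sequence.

NO — not reachable within 4 firings

depth 0: 1 marking
depth 1: 2 markings reached so far
depth 2: 4 markings reached so far
depth 3: 7 markings reached so far
depth 4: 11 markings reached so far
target is not among the 11 markings reachable within 4 steps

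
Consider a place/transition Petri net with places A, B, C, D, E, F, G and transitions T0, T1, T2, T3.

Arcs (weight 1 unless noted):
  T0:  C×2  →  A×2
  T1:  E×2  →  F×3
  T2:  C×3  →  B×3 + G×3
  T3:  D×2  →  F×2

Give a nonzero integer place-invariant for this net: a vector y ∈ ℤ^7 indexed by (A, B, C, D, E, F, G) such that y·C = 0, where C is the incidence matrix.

y = (A:1, B:1, C:1, D:0, E:0, F:0, G:0)

Incidence matrix C (rows=places, cols=transitions):
       T0   T1   T2   T3
    A   2    0    0    0
    B   0    0    3    0
    C  -2    0   -3    0
    D   0    0    0   -2
    E   0   -2    0    0
    F   0    3    0    2
    G   0    0    3    0

Candidate y = [1, 1, 1, 0, 0, 0, 0]; check y·C column-wise:
  col T0: 1·2 + 1·0 + 1·-2 = 0
  col T1: 1·0 + 1·0 + 1·0 + 0·-2 + 0·3 = 0
  col T2: 1·0 + 1·3 + 1·-3 + 0·3 = 0
  col T3: 1·0 + 1·0 + 1·0 + 0·-2 + 0·2 = 0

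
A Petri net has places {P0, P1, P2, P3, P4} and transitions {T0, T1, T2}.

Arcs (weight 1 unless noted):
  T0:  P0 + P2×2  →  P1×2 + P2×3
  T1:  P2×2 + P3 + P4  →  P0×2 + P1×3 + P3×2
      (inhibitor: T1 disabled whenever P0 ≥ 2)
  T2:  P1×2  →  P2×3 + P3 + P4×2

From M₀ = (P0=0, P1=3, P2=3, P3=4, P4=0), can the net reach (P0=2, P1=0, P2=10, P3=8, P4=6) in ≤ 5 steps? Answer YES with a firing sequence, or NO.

depth 0: 1 marking
depth 1: 2 markings reached so far
depth 2: 3 markings reached so far
depth 3: 5 markings reached so far
depth 4: 9 markings reached so far
depth 5: 13 markings reached so far
target is not among the 13 markings reachable within 5 steps

NO — not reachable within 5 firings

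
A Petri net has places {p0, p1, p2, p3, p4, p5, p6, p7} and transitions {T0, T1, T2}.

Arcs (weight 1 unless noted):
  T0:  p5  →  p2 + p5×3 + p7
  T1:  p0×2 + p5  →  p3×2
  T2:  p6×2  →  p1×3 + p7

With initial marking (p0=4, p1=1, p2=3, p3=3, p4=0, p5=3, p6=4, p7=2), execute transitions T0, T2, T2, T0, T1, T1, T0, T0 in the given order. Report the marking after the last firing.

step 1: fire T0:  (p0=4, p1=1, p2=3, p3=3, p4=0, p5=3, p6=4, p7=2) → (p0=4, p1=1, p2=4, p3=3, p4=0, p5=5, p6=4, p7=3)
step 2: fire T2:  (p0=4, p1=1, p2=4, p3=3, p4=0, p5=5, p6=4, p7=3) → (p0=4, p1=4, p2=4, p3=3, p4=0, p5=5, p6=2, p7=4)
step 3: fire T2:  (p0=4, p1=4, p2=4, p3=3, p4=0, p5=5, p6=2, p7=4) → (p0=4, p1=7, p2=4, p3=3, p4=0, p5=5, p6=0, p7=5)
step 4: fire T0:  (p0=4, p1=7, p2=4, p3=3, p4=0, p5=5, p6=0, p7=5) → (p0=4, p1=7, p2=5, p3=3, p4=0, p5=7, p6=0, p7=6)
step 5: fire T1:  (p0=4, p1=7, p2=5, p3=3, p4=0, p5=7, p6=0, p7=6) → (p0=2, p1=7, p2=5, p3=5, p4=0, p5=6, p6=0, p7=6)
step 6: fire T1:  (p0=2, p1=7, p2=5, p3=5, p4=0, p5=6, p6=0, p7=6) → (p0=0, p1=7, p2=5, p3=7, p4=0, p5=5, p6=0, p7=6)
step 7: fire T0:  (p0=0, p1=7, p2=5, p3=7, p4=0, p5=5, p6=0, p7=6) → (p0=0, p1=7, p2=6, p3=7, p4=0, p5=7, p6=0, p7=7)
step 8: fire T0:  (p0=0, p1=7, p2=6, p3=7, p4=0, p5=7, p6=0, p7=7) → (p0=0, p1=7, p2=7, p3=7, p4=0, p5=9, p6=0, p7=8)

(p0=0, p1=7, p2=7, p3=7, p4=0, p5=9, p6=0, p7=8)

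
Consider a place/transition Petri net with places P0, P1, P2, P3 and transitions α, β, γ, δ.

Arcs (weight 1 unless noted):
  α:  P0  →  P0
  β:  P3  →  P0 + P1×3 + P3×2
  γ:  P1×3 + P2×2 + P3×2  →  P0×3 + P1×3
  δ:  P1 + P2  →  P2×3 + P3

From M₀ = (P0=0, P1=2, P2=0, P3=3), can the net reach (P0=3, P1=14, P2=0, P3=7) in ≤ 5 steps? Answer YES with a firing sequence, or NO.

depth 0: 1 marking
depth 1: 2 markings reached so far
depth 2: 3 markings reached so far
depth 3: 4 markings reached so far
depth 4: 5 markings reached so far
depth 5: 6 markings reached so far
target is not among the 6 markings reachable within 5 steps

NO — not reachable within 5 firings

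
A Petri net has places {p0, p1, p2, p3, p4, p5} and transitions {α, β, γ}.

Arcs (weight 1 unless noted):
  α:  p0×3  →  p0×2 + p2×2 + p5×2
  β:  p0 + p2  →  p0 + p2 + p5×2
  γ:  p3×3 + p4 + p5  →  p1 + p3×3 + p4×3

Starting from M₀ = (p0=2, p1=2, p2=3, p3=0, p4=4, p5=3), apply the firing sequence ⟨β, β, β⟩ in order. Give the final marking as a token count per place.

(p0=2, p1=2, p2=3, p3=0, p4=4, p5=9)

step 1: fire β:  (p0=2, p1=2, p2=3, p3=0, p4=4, p5=3) → (p0=2, p1=2, p2=3, p3=0, p4=4, p5=5)
step 2: fire β:  (p0=2, p1=2, p2=3, p3=0, p4=4, p5=5) → (p0=2, p1=2, p2=3, p3=0, p4=4, p5=7)
step 3: fire β:  (p0=2, p1=2, p2=3, p3=0, p4=4, p5=7) → (p0=2, p1=2, p2=3, p3=0, p4=4, p5=9)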